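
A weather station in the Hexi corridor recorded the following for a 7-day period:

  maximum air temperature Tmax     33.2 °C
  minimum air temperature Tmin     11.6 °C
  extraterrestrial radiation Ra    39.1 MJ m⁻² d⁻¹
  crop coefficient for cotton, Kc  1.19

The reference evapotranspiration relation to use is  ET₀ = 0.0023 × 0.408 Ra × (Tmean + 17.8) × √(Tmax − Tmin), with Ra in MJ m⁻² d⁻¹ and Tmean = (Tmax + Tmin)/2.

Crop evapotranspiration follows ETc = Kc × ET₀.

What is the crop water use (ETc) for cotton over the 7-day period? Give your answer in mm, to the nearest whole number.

57 mm

Tmean = (33.2 + 11.6)/2 = 22.40 °C
0.408 Ra = 0.408 × 39.1 = 15.9528 mm/d equivalent
ET₀ = 0.0023 × 15.9528 × (22.40 + 17.8) × √21.6 = 0.0023 × 15.9528 × 40.20 × 4.6476 = 6.8552 mm/d
ETc = Kc × ET₀ = 1.19 × 6.8552 = 8.1577 mm/d
Over 7 days: 8.1577 × 7 = 57.104 mm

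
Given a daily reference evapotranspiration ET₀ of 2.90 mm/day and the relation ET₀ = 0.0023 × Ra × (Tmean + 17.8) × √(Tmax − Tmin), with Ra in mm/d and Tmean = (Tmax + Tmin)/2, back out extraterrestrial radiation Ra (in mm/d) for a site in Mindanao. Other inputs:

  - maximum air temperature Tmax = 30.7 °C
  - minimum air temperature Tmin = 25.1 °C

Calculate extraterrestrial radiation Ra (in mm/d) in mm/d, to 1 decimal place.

Tmean = 27.90 °C; √ΔT = 2.3664
Ra = ET₀ / [0.0023 × (Tmean+17.8) × √ΔT] = 2.90 / (0.0023 × 45.70 × 2.3664) = 11.659 mm/d

11.7 mm/d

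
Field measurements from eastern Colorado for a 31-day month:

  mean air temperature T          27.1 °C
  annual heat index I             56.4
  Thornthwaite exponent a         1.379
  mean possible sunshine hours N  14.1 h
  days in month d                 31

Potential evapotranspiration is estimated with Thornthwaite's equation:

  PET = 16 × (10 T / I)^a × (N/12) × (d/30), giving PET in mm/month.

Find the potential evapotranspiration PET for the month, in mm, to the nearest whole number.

10T/I = 10 × 27.1 / 56.4 = 4.8050
(10T/I)^a = 4.8050^1.379 = 8.7107
Uncorrected PET = 16 × 8.7107 = 139.371 mm
Correction = (N/12)(d/30) = (14.1/12)(31/30) = 1.2142
PET = 139.371 × 1.2142 = 169.224 mm/month

169 mm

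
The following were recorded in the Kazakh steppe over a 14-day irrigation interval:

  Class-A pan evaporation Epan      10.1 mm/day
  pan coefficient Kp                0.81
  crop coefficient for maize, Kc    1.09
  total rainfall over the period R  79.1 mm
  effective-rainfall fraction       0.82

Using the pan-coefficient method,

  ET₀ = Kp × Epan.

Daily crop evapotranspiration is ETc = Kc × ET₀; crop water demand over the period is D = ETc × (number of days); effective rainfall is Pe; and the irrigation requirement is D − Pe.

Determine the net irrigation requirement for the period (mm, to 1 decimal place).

ET₀ = 0.81 × 10.1 = 8.1810 mm/d
ETc = Kc × ET₀ = 1.09 × 8.1810 = 8.9173 mm/d
Crop demand D = ETc × 14 d = 8.9173 × 14 = 124.842 mm
Pe = 0.82 × 79.1 = 64.862 mm
D − Pe = 124.842 − 64.862 = 59.980 mm

60.0 mm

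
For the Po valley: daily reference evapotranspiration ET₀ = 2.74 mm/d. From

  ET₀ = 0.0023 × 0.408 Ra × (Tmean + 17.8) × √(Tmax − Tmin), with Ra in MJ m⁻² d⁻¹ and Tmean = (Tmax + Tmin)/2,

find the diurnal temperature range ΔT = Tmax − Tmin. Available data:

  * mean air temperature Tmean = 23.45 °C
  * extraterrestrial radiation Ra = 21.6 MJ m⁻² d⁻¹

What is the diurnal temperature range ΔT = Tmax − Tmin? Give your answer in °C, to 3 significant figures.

10.7 °C

√ΔT = ET₀ / [0.0023 × 0.408 × Ra × (Tmean+17.8)] = 2.74 / (0.0023 × 8.8128 × 41.25) = 3.2771
ΔT = 3.2771² = 10.739 °C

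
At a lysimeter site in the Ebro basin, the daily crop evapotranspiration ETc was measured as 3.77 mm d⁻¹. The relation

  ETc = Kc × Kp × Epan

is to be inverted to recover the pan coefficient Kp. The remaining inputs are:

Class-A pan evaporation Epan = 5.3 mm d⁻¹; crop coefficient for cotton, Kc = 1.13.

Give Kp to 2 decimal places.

ETc = Kc × Kp × Epan  ⇒  Kp = ETc / (Kc × Epan)
Kp = 3.77 / (1.13 × 5.3) = 3.77 / 5.989 = 0.6295

0.63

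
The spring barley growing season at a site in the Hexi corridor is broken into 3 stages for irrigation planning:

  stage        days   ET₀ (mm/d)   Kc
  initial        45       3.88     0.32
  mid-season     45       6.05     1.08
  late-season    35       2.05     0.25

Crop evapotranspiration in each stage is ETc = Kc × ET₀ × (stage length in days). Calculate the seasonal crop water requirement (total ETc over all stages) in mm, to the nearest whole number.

initial: 0.32 × 3.88 × 45 = 55.87 mm
mid-season: 1.08 × 6.05 × 45 = 294.03 mm
late-season: 0.25 × 2.05 × 35 = 17.94 mm
Seasonal total = 367.84 mm

368 mm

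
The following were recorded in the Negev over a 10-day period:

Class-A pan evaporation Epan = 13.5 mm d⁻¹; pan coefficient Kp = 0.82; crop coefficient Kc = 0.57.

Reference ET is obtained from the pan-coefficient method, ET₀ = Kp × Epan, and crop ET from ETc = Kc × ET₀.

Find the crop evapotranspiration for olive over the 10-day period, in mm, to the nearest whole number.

ET₀ = 0.82 × 13.5 = 11.0700 mm/d
ETc = Kc × ET₀ = 0.57 × 11.0700 = 6.3099 mm/d
Over 10 days: 6.3099 × 10 = 63.099 mm

63 mm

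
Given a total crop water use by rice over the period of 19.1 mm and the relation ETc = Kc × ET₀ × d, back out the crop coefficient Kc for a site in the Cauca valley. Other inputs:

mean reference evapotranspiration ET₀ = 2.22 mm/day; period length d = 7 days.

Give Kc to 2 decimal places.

ETc = Kc × ET₀ × d  ⇒  Kc = ETc / (ET₀ × d)
Kc = 19.1 / (2.22 × 7) = 19.1 / 15.54 = 1.2291

1.23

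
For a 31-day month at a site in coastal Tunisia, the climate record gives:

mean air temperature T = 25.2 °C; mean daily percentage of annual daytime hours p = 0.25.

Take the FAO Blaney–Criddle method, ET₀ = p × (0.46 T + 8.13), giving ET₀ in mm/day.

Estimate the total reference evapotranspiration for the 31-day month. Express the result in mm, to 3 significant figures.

ET₀ = 0.25 × (0.46 × 25.2 + 8.13) = 0.25 × 19.722 = 4.9305 mm/d
Monthly total = 4.9305 × 31 = 152.846 mm

153 mm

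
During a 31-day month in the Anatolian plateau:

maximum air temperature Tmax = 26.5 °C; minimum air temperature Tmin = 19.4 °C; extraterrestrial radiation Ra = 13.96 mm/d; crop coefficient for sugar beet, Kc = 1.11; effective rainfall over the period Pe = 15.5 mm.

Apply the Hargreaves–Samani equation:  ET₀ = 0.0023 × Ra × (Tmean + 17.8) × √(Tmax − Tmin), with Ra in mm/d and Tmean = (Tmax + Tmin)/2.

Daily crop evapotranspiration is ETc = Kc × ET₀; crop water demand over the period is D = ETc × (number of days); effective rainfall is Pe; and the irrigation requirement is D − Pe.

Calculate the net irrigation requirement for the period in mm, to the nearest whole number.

Tmean = (26.5 + 19.4)/2 = 22.95 °C
ET₀ = 0.0023 × 13.96 × (22.95 + 17.8) × √7.1 = 0.0023 × 13.96 × 40.75 × 2.6646 = 3.4864 mm/d
ETc = Kc × ET₀ = 1.11 × 3.4864 = 3.8699 mm/d
Crop demand D = ETc × 31 d = 3.8699 × 31 = 119.967 mm
D − Pe = 119.967 − 15.5 = 104.467 mm

104 mm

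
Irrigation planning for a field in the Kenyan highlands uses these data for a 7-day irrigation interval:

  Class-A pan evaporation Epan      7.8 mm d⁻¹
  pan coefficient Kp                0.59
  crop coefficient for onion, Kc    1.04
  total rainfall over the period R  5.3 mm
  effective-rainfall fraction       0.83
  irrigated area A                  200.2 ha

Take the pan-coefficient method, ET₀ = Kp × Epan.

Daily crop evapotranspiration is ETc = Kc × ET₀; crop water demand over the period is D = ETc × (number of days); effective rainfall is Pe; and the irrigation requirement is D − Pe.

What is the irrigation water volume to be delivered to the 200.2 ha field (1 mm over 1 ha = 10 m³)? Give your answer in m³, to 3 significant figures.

58300 m³

ET₀ = 0.59 × 7.8 = 4.6020 mm/d
ETc = Kc × ET₀ = 1.04 × 4.6020 = 4.7861 mm/d
Crop demand D = ETc × 7 d = 4.7861 × 7 = 33.503 mm
Pe = 0.83 × 5.3 = 4.399 mm
D − Pe = 33.503 − 4.399 = 29.104 mm
Volume = 29.104 mm × 200.2 ha × 10 = 58266.2 m³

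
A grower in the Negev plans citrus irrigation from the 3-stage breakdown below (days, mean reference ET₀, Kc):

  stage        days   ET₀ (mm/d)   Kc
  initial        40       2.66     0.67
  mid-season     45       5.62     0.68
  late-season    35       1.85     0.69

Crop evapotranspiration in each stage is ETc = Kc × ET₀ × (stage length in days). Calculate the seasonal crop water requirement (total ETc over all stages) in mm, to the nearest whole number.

288 mm

initial: 0.67 × 2.66 × 40 = 71.29 mm
mid-season: 0.68 × 5.62 × 45 = 171.97 mm
late-season: 0.69 × 1.85 × 35 = 44.68 mm
Seasonal total = 287.94 mm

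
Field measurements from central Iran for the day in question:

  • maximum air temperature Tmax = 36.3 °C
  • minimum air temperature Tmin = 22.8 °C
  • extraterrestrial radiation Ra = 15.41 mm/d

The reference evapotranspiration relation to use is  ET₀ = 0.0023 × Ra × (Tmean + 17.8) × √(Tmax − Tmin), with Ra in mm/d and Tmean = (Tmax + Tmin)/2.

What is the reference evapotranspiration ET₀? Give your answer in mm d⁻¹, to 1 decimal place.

Tmean = (36.3 + 22.8)/2 = 29.55 °C
ET₀ = 0.0023 × 15.41 × (29.55 + 17.8) × √13.5 = 0.0023 × 15.41 × 47.35 × 3.6742 = 6.1661 mm/d

6.2 mm d⁻¹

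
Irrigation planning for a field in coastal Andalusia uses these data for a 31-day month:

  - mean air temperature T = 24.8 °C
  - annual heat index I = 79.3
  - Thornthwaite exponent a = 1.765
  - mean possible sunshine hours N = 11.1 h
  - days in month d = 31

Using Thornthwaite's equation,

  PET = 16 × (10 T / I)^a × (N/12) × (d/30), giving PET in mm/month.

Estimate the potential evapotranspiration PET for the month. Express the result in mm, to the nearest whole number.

10T/I = 10 × 24.8 / 79.3 = 3.1274
(10T/I)^a = 3.1274^1.765 = 7.4817
Uncorrected PET = 16 × 7.4817 = 119.707 mm
Correction = (N/12)(d/30) = (11.1/12)(31/30) = 0.9558
PET = 119.707 × 0.9558 = 114.416 mm/month

114 mm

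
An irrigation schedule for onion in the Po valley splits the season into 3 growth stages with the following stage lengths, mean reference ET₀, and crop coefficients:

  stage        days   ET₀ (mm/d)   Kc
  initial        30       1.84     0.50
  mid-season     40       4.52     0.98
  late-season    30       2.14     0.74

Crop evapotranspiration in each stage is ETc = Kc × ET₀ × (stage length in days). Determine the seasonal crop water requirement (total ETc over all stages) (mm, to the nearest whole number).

initial: 0.50 × 1.84 × 30 = 27.60 mm
mid-season: 0.98 × 4.52 × 40 = 177.18 mm
late-season: 0.74 × 2.14 × 30 = 47.51 mm
Seasonal total = 252.29 mm

252 mm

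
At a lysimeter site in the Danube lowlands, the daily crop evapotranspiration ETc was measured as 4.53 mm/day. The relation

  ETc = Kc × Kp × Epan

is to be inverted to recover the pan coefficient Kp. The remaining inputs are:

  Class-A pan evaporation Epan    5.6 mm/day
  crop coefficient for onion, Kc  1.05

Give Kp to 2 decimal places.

0.77

ETc = Kc × Kp × Epan  ⇒  Kp = ETc / (Kc × Epan)
Kp = 4.53 / (1.05 × 5.6) = 4.53 / 5.880 = 0.7704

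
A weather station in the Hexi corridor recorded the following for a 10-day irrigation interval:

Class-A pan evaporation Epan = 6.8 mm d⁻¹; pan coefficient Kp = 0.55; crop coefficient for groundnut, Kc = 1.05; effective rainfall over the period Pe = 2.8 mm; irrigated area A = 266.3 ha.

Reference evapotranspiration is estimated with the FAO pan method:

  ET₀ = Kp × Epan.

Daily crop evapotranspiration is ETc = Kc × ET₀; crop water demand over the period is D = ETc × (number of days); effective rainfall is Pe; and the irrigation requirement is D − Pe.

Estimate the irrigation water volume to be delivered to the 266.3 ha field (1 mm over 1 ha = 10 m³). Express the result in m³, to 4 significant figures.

ET₀ = 0.55 × 6.8 = 3.7400 mm/d
ETc = Kc × ET₀ = 1.05 × 3.7400 = 3.9270 mm/d
Crop demand D = ETc × 10 d = 3.9270 × 10 = 39.270 mm
D − Pe = 39.270 − 2.8 = 36.470 mm
Volume = 36.470 mm × 266.3 ha × 10 = 97119.6 m³

97120 m³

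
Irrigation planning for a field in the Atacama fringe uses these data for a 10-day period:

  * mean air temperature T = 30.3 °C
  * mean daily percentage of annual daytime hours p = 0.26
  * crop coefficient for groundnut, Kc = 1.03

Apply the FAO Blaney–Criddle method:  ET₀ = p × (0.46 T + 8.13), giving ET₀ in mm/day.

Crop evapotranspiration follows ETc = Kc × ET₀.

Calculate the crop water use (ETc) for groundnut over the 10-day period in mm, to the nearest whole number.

59 mm

ET₀ = 0.26 × (0.46 × 30.3 + 8.13) = 0.26 × 22.068 = 5.7377 mm/d
ETc = Kc × ET₀ = 1.03 × 5.7377 = 5.9098 mm/d
Over 10 days: 5.9098 × 10 = 59.098 mm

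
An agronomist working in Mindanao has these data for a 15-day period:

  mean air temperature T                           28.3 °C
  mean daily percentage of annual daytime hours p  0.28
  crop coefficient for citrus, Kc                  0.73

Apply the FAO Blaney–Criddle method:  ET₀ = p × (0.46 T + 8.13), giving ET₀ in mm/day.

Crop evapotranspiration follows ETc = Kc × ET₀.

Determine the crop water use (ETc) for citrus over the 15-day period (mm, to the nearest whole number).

ET₀ = 0.28 × (0.46 × 28.3 + 8.13) = 0.28 × 21.148 = 5.9214 mm/d
ETc = Kc × ET₀ = 0.73 × 5.9214 = 4.3226 mm/d
Over 15 days: 4.3226 × 15 = 64.839 mm

65 mm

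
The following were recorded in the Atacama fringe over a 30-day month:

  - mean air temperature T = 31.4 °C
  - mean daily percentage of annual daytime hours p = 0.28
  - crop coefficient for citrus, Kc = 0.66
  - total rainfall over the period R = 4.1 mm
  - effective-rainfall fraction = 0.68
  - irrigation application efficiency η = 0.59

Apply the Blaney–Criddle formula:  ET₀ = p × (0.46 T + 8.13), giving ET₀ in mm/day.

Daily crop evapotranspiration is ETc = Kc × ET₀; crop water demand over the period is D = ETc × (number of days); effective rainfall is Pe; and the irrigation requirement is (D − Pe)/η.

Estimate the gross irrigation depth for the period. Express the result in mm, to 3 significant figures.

ET₀ = 0.28 × (0.46 × 31.4 + 8.13) = 0.28 × 22.574 = 6.3207 mm/d
ETc = Kc × ET₀ = 0.66 × 6.3207 = 4.1717 mm/d
Crop demand D = ETc × 30 d = 4.1717 × 30 = 125.151 mm
Pe = 0.68 × 4.1 = 2.788 mm
D − Pe = 125.151 − 2.788 = 122.363 mm
Gross irrigation = 122.363 / 0.59 = 207.395 mm

207 mm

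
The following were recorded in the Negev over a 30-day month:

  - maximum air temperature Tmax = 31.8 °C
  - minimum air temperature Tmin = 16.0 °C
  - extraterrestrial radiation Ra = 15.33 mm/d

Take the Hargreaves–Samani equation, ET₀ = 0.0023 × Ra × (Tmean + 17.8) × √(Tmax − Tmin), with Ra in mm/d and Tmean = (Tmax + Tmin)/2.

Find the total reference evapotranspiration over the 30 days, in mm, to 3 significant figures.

175 mm

Tmean = (31.8 + 16.0)/2 = 23.90 °C
ET₀ = 0.0023 × 15.33 × (23.90 + 17.8) × √15.8 = 0.0023 × 15.33 × 41.70 × 3.9749 = 5.8443 mm/d
Over 30 days: 5.8443 × 30 = 175.329 mm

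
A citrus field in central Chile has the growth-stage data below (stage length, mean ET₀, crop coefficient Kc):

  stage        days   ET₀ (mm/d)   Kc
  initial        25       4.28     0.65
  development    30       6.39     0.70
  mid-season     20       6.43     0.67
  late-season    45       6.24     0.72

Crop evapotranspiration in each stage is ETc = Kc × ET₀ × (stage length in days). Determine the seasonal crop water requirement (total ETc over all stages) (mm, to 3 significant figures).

492 mm

initial: 0.65 × 4.28 × 25 = 69.55 mm
development: 0.70 × 6.39 × 30 = 134.19 mm
mid-season: 0.67 × 6.43 × 20 = 86.16 mm
late-season: 0.72 × 6.24 × 45 = 202.18 mm
Seasonal total = 492.08 mm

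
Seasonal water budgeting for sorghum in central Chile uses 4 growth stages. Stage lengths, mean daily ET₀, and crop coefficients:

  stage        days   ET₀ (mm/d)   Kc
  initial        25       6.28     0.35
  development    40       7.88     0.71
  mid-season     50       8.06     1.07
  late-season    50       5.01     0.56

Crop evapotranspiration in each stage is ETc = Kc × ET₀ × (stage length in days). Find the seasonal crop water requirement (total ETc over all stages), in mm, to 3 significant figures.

initial: 0.35 × 6.28 × 25 = 54.95 mm
development: 0.71 × 7.88 × 40 = 223.79 mm
mid-season: 1.07 × 8.06 × 50 = 431.21 mm
late-season: 0.56 × 5.01 × 50 = 140.28 mm
Seasonal total = 850.23 mm

850 mm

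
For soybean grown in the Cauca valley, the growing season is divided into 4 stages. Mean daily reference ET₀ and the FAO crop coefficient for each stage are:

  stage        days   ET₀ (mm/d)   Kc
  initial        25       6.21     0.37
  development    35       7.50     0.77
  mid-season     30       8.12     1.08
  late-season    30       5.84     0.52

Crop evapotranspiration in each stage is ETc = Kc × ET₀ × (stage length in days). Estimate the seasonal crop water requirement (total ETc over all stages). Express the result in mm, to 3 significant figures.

initial: 0.37 × 6.21 × 25 = 57.44 mm
development: 0.77 × 7.50 × 35 = 202.13 mm
mid-season: 1.08 × 8.12 × 30 = 263.09 mm
late-season: 0.52 × 5.84 × 30 = 91.10 mm
Seasonal total = 613.76 mm

614 mm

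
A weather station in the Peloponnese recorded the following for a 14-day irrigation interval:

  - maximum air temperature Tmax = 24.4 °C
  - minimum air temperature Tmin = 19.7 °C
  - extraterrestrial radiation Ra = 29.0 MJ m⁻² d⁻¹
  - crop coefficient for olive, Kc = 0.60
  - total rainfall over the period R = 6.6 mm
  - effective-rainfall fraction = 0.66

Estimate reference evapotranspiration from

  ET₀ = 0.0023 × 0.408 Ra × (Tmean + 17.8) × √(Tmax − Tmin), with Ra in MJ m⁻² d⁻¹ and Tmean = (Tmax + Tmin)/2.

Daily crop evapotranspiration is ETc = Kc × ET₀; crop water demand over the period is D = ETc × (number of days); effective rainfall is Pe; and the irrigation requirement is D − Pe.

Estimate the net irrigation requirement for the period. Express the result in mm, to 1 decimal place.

15.4 mm

Tmean = (24.4 + 19.7)/2 = 22.05 °C
0.408 Ra = 0.408 × 29.0 = 11.8320 mm/d equivalent
ET₀ = 0.0023 × 11.8320 × (22.05 + 17.8) × √4.7 = 0.0023 × 11.8320 × 39.85 × 2.1679 = 2.3510 mm/d
ETc = Kc × ET₀ = 0.60 × 2.3510 = 1.4106 mm/d
Crop demand D = ETc × 14 d = 1.4106 × 14 = 19.748 mm
Pe = 0.66 × 6.6 = 4.356 mm
D − Pe = 19.748 − 4.356 = 15.392 mm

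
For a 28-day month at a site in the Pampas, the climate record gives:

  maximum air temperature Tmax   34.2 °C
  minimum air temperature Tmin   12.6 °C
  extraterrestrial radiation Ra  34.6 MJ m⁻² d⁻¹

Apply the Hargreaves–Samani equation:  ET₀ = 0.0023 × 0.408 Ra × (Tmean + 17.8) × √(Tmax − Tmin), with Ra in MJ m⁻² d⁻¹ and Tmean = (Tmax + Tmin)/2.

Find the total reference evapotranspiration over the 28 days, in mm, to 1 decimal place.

174.1 mm

Tmean = (34.2 + 12.6)/2 = 23.40 °C
0.408 Ra = 0.408 × 34.6 = 14.1168 mm/d equivalent
ET₀ = 0.0023 × 14.1168 × (23.40 + 17.8) × √21.6 = 0.0023 × 14.1168 × 41.20 × 4.6476 = 6.2171 mm/d
Over 28 days: 6.2171 × 28 = 174.079 mm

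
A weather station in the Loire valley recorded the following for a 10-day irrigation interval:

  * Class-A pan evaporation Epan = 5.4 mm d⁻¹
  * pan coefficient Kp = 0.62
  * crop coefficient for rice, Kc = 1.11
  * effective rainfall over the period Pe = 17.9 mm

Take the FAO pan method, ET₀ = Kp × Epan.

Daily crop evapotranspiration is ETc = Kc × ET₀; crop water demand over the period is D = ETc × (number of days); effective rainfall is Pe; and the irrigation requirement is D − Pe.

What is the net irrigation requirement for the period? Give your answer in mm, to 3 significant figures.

19.3 mm

ET₀ = 0.62 × 5.4 = 3.3480 mm/d
ETc = Kc × ET₀ = 1.11 × 3.3480 = 3.7163 mm/d
Crop demand D = ETc × 10 d = 3.7163 × 10 = 37.163 mm
D − Pe = 37.163 − 17.9 = 19.263 mm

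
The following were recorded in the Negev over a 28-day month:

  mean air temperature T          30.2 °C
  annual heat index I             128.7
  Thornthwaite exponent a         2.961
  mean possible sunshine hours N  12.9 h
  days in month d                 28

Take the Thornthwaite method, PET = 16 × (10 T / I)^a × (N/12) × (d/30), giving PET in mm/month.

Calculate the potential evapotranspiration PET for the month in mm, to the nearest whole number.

201 mm

10T/I = 10 × 30.2 / 128.7 = 2.3465
(10T/I)^a = 2.3465^2.961 = 12.4973
Uncorrected PET = 16 × 12.4973 = 199.957 mm
Correction = (N/12)(d/30) = (12.9/12)(28/30) = 1.0033
PET = 199.957 × 1.0033 = 200.617 mm/month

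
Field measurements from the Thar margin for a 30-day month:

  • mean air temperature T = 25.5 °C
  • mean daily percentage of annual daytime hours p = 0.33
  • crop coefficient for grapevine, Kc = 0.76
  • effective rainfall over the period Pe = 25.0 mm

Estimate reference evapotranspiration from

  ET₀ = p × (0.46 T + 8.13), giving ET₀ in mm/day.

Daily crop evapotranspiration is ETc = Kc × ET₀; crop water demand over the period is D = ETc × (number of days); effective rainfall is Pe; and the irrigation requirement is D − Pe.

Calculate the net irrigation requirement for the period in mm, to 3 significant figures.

ET₀ = 0.33 × (0.46 × 25.5 + 8.13) = 0.33 × 19.860 = 6.5538 mm/d
ETc = Kc × ET₀ = 0.76 × 6.5538 = 4.9809 mm/d
Crop demand D = ETc × 30 d = 4.9809 × 30 = 149.427 mm
D − Pe = 149.427 − 25.0 = 124.427 mm

124 mm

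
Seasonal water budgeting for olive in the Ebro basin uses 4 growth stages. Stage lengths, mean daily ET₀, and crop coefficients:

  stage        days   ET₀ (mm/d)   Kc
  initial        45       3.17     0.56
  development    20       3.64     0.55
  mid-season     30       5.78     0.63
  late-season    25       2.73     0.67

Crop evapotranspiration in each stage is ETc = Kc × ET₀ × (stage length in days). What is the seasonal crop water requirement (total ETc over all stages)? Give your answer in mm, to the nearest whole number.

275 mm

initial: 0.56 × 3.17 × 45 = 79.88 mm
development: 0.55 × 3.64 × 20 = 40.04 mm
mid-season: 0.63 × 5.78 × 30 = 109.24 mm
late-season: 0.67 × 2.73 × 25 = 45.73 mm
Seasonal total = 274.89 mm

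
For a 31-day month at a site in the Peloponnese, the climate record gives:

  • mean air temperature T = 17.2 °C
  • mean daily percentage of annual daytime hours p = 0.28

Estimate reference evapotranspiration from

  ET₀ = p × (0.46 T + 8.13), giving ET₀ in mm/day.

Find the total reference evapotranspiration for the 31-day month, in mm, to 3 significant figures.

139 mm

ET₀ = 0.28 × (0.46 × 17.2 + 8.13) = 0.28 × 16.042 = 4.4918 mm/d
Monthly total = 4.4918 × 31 = 139.246 mm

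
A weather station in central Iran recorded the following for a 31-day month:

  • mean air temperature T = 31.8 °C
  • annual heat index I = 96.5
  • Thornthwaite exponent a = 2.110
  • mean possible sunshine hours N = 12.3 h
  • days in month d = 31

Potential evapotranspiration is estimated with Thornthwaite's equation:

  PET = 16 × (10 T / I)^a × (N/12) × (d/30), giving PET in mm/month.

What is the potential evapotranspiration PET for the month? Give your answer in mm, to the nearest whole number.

210 mm

10T/I = 10 × 31.8 / 96.5 = 3.2953
(10T/I)^a = 3.2953^2.110 = 12.3811
Uncorrected PET = 16 × 12.3811 = 198.098 mm
Correction = (N/12)(d/30) = (12.3/12)(31/30) = 1.0592
PET = 198.098 × 1.0592 = 209.825 mm/month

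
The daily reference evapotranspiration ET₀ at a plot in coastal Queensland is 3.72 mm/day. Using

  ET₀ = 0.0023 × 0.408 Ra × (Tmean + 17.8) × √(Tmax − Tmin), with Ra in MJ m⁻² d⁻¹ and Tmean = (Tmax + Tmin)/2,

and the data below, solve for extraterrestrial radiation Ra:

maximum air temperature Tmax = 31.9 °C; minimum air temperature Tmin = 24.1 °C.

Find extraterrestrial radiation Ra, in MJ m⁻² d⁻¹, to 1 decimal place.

31.0 MJ m⁻² d⁻¹

Tmean = (31.9+24.1)/2 = 28.00 °C; ΔT = 7.8
Ra = ET₀ / [0.0023 × 0.408 × (Tmean+17.8) × √ΔT]
   = 3.72 / (0.0023 × 0.408 × 45.80 × 2.7928) = 30.992 MJ m⁻² d⁻¹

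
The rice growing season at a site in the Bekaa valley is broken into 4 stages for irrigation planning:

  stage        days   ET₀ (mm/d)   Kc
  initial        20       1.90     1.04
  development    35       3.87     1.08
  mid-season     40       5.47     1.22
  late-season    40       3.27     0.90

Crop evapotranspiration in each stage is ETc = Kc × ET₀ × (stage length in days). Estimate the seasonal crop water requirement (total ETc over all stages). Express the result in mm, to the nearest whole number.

initial: 1.04 × 1.90 × 20 = 39.52 mm
development: 1.08 × 3.87 × 35 = 146.29 mm
mid-season: 1.22 × 5.47 × 40 = 266.94 mm
late-season: 0.90 × 3.27 × 40 = 117.72 mm
Seasonal total = 570.47 mm

570 mm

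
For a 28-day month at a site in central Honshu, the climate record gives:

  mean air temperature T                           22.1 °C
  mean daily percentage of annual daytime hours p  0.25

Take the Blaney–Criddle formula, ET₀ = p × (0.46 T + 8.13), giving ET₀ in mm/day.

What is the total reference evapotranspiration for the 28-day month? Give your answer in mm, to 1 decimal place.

ET₀ = 0.25 × (0.46 × 22.1 + 8.13) = 0.25 × 18.296 = 4.5740 mm/d
Monthly total = 4.5740 × 28 = 128.072 mm

128.1 mm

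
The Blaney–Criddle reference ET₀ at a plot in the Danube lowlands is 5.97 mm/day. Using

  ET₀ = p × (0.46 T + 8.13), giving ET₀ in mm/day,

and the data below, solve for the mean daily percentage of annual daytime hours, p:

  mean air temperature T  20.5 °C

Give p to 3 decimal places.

0.340

p = ET₀ / (0.46 T + 8.13) = 5.97 / (0.46 × 20.5 + 8.13) = 5.97 / 17.560 = 0.3400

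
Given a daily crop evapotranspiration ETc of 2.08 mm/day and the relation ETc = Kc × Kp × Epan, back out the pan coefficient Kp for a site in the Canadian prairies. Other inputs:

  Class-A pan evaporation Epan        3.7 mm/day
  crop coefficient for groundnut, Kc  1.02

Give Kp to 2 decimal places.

0.55

ETc = Kc × Kp × Epan  ⇒  Kp = ETc / (Kc × Epan)
Kp = 2.08 / (1.02 × 3.7) = 2.08 / 3.774 = 0.5511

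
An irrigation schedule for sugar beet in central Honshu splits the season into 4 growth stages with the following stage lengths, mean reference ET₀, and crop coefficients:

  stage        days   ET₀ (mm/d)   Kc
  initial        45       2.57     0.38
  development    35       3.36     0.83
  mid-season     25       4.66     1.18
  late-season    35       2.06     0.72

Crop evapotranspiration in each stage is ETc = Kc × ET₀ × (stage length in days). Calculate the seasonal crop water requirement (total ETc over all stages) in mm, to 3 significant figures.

initial: 0.38 × 2.57 × 45 = 43.95 mm
development: 0.83 × 3.36 × 35 = 97.61 mm
mid-season: 1.18 × 4.66 × 25 = 137.47 mm
late-season: 0.72 × 2.06 × 35 = 51.91 mm
Seasonal total = 330.94 mm

331 mm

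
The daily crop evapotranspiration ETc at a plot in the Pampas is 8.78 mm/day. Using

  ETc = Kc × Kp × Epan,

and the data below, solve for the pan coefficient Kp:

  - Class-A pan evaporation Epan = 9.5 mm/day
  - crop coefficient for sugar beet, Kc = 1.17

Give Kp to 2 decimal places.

0.79

ETc = Kc × Kp × Epan  ⇒  Kp = ETc / (Kc × Epan)
Kp = 8.78 / (1.17 × 9.5) = 8.78 / 11.115 = 0.7899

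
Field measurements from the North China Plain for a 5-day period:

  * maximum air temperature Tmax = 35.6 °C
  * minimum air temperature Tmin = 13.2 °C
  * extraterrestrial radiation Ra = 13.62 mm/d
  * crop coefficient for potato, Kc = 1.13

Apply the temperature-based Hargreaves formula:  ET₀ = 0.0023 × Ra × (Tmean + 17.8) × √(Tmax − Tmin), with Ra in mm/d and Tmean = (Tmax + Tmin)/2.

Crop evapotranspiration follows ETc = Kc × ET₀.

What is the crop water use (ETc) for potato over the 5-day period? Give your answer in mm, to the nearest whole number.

35 mm

Tmean = (35.6 + 13.2)/2 = 24.40 °C
ET₀ = 0.0023 × 13.62 × (24.40 + 17.8) × √22.4 = 0.0023 × 13.62 × 42.20 × 4.7329 = 6.2567 mm/d
ETc = Kc × ET₀ = 1.13 × 6.2567 = 7.0701 mm/d
Over 5 days: 7.0701 × 5 = 35.351 mm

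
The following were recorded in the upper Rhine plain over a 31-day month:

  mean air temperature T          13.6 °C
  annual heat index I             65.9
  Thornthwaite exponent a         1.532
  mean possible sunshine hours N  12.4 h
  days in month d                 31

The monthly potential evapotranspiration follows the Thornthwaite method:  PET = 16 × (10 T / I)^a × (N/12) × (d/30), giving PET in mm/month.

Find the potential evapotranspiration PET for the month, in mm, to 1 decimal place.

10T/I = 10 × 13.6 / 65.9 = 2.0637
(10T/I)^a = 2.0637^1.532 = 3.0342
Uncorrected PET = 16 × 3.0342 = 48.547 mm
Correction = (N/12)(d/30) = (12.4/12)(31/30) = 1.0678
PET = 48.547 × 1.0678 = 51.838 mm/month

51.8 mm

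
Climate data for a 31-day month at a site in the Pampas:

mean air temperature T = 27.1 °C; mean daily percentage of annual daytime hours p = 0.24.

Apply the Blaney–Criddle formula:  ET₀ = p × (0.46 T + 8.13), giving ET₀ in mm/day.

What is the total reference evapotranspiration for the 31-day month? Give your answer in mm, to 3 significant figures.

153 mm

ET₀ = 0.24 × (0.46 × 27.1 + 8.13) = 0.24 × 20.596 = 4.9430 mm/d
Monthly total = 4.9430 × 31 = 153.233 mm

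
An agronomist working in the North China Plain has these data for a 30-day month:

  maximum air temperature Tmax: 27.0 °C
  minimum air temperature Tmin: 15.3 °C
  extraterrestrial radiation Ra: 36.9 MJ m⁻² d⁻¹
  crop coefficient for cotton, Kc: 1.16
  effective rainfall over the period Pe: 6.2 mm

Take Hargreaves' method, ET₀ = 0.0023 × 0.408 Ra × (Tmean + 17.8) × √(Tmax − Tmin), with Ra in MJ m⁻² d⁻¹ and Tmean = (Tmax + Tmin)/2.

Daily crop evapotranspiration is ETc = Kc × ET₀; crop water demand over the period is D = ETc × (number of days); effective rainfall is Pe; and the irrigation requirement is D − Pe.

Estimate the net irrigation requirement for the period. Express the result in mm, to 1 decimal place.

154.3 mm

Tmean = (27.0 + 15.3)/2 = 21.15 °C
0.408 Ra = 0.408 × 36.9 = 15.0552 mm/d equivalent
ET₀ = 0.0023 × 15.0552 × (21.15 + 17.8) × √11.7 = 0.0023 × 15.0552 × 38.95 × 3.4205 = 4.6133 mm/d
ETc = Kc × ET₀ = 1.16 × 4.6133 = 5.3514 mm/d
Crop demand D = ETc × 30 d = 5.3514 × 30 = 160.542 mm
D − Pe = 160.542 − 6.2 = 154.342 mm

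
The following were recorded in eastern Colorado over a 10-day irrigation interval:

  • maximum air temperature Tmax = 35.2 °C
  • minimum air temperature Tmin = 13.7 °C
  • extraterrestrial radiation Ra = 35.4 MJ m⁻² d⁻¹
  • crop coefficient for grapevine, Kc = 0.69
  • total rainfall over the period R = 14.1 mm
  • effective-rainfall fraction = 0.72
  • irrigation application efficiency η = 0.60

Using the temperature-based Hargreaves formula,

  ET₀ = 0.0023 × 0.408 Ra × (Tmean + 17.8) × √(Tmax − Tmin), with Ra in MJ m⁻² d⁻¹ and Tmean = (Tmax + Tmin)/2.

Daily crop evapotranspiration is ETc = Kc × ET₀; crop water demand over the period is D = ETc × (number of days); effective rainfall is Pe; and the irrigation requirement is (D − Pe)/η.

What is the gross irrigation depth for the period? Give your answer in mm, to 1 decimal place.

Tmean = (35.2 + 13.7)/2 = 24.45 °C
0.408 Ra = 0.408 × 35.4 = 14.4432 mm/d equivalent
ET₀ = 0.0023 × 14.4432 × (24.45 + 17.8) × √21.5 = 0.0023 × 14.4432 × 42.25 × 4.6368 = 6.5078 mm/d
ETc = Kc × ET₀ = 0.69 × 6.5078 = 4.4904 mm/d
Crop demand D = ETc × 10 d = 4.4904 × 10 = 44.904 mm
Pe = 0.72 × 14.1 = 10.152 mm
D − Pe = 44.904 − 10.152 = 34.752 mm
Gross irrigation = 34.752 / 0.60 = 57.920 mm

57.9 mm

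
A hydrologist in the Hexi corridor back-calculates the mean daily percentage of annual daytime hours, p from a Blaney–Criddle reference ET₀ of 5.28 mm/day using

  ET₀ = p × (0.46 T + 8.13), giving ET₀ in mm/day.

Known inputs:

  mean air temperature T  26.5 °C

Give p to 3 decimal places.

p = ET₀ / (0.46 T + 8.13) = 5.28 / (0.46 × 26.5 + 8.13) = 5.28 / 20.320 = 0.2598

0.260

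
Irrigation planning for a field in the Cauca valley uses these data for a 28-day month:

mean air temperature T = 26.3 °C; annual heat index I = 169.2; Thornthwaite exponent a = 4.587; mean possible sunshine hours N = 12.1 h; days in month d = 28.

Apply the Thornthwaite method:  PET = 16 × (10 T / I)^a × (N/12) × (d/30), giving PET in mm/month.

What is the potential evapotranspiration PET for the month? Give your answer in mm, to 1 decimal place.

113.9 mm

10T/I = 10 × 26.3 / 169.2 = 1.5544
(10T/I)^a = 1.5544^4.587 = 7.5631
Uncorrected PET = 16 × 7.5631 = 121.010 mm
Correction = (N/12)(d/30) = (12.1/12)(28/30) = 0.9411
PET = 121.010 × 0.9411 = 113.883 mm/month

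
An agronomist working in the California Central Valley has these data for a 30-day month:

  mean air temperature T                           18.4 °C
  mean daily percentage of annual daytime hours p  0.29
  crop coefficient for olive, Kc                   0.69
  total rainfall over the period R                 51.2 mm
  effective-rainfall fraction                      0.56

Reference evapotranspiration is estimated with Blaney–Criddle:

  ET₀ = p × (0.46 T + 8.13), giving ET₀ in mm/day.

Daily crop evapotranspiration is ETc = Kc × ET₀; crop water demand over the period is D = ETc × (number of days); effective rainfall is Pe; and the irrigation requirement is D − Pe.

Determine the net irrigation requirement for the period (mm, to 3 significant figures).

ET₀ = 0.29 × (0.46 × 18.4 + 8.13) = 0.29 × 16.594 = 4.8123 mm/d
ETc = Kc × ET₀ = 0.69 × 4.8123 = 3.3205 mm/d
Crop demand D = ETc × 30 d = 3.3205 × 30 = 99.615 mm
Pe = 0.56 × 51.2 = 28.672 mm
D − Pe = 99.615 − 28.672 = 70.943 mm

70.9 mm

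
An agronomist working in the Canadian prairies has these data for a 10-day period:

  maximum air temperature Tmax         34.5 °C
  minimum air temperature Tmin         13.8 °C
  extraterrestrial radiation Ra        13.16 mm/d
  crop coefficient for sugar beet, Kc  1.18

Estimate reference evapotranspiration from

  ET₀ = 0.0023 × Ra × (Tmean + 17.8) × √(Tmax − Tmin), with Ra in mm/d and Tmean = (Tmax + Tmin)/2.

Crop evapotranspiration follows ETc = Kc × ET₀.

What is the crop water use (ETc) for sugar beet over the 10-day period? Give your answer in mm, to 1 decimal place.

Tmean = (34.5 + 13.8)/2 = 24.15 °C
ET₀ = 0.0023 × 13.16 × (24.15 + 17.8) × √20.7 = 0.0023 × 13.16 × 41.95 × 4.5497 = 5.7769 mm/d
ETc = Kc × ET₀ = 1.18 × 5.7769 = 6.8167 mm/d
Over 10 days: 6.8167 × 10 = 68.167 mm

68.2 mm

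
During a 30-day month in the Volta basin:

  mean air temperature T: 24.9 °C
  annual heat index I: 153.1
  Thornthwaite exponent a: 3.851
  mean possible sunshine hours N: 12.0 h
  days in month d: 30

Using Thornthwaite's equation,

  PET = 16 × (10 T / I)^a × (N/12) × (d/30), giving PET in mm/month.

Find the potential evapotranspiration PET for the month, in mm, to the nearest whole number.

10T/I = 10 × 24.9 / 153.1 = 1.6264
(10T/I)^a = 1.6264^3.851 = 6.5078
Uncorrected PET = 16 × 6.5078 = 104.125 mm
Correction = (N/12)(d/30) = (12.0/12)(30/30) = 1.0000
PET = 104.125 × 1.0000 = 104.125 mm/month

104 mm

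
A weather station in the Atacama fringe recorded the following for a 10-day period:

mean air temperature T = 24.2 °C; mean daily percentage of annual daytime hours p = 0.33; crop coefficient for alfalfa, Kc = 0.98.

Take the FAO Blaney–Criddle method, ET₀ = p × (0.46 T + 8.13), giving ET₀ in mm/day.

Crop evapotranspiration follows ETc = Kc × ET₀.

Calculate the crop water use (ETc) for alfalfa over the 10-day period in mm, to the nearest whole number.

62 mm

ET₀ = 0.33 × (0.46 × 24.2 + 8.13) = 0.33 × 19.262 = 6.3565 mm/d
ETc = Kc × ET₀ = 0.98 × 6.3565 = 6.2294 mm/d
Over 10 days: 6.2294 × 10 = 62.294 mm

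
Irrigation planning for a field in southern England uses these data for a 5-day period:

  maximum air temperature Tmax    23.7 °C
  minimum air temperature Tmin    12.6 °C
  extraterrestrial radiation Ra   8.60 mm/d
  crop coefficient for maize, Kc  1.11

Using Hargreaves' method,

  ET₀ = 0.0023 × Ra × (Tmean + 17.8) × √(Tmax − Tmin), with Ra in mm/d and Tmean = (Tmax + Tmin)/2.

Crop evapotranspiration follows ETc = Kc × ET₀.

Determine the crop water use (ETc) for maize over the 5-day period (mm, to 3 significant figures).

13.1 mm

Tmean = (23.7 + 12.6)/2 = 18.15 °C
ET₀ = 0.0023 × 8.60 × (18.15 + 17.8) × √11.1 = 0.0023 × 8.60 × 35.95 × 3.3317 = 2.3691 mm/d
ETc = Kc × ET₀ = 1.11 × 2.3691 = 2.6297 mm/d
Over 5 days: 2.6297 × 5 = 13.149 mm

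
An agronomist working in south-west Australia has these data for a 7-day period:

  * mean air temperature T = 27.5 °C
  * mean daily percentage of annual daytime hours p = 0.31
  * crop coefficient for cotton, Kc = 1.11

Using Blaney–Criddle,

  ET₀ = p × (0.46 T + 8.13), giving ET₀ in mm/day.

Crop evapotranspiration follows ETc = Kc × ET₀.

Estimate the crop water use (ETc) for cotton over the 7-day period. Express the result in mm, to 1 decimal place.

ET₀ = 0.31 × (0.46 × 27.5 + 8.13) = 0.31 × 20.780 = 6.4418 mm/d
ETc = Kc × ET₀ = 1.11 × 6.4418 = 7.1504 mm/d
Over 7 days: 7.1504 × 7 = 50.053 mm

50.1 mm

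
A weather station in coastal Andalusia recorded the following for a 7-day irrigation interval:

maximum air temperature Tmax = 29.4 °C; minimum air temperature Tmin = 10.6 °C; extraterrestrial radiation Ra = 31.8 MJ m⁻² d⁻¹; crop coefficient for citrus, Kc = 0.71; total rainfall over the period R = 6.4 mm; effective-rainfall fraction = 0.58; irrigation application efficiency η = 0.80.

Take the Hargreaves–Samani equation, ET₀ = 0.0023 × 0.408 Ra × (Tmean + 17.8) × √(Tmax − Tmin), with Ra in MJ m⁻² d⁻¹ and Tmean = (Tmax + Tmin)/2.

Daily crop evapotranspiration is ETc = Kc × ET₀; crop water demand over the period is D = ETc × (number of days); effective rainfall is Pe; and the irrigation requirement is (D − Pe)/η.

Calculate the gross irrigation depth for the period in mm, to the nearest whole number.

26 mm

Tmean = (29.4 + 10.6)/2 = 20.00 °C
0.408 Ra = 0.408 × 31.8 = 12.9744 mm/d equivalent
ET₀ = 0.0023 × 12.9744 × (20.00 + 17.8) × √18.8 = 0.0023 × 12.9744 × 37.80 × 4.3359 = 4.8909 mm/d
ETc = Kc × ET₀ = 0.71 × 4.8909 = 3.4725 mm/d
Crop demand D = ETc × 7 d = 3.4725 × 7 = 24.308 mm
Pe = 0.58 × 6.4 = 3.712 mm
D − Pe = 24.308 − 3.712 = 20.596 mm
Gross irrigation = 20.596 / 0.80 = 25.745 mm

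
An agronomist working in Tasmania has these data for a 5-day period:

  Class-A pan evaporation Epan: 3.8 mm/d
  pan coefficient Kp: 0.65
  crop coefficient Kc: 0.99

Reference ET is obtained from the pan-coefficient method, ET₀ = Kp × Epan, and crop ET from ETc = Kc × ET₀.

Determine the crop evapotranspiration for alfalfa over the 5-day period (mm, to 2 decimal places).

12.23 mm

ET₀ = 0.65 × 3.8 = 2.4700 mm/d
ETc = Kc × ET₀ = 0.99 × 2.4700 = 2.4453 mm/d
Over 5 days: 2.4453 × 5 = 12.227 mm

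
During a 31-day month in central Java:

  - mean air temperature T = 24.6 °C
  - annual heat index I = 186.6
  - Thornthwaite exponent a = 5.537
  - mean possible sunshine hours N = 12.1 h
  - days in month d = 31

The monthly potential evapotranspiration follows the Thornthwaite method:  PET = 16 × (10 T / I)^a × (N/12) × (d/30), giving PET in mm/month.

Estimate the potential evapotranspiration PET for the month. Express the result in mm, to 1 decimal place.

10T/I = 10 × 24.6 / 186.6 = 1.3183
(10T/I)^a = 1.3183^5.537 = 4.6187
Uncorrected PET = 16 × 4.6187 = 73.899 mm
Correction = (N/12)(d/30) = (12.1/12)(31/30) = 1.0419
PET = 73.899 × 1.0419 = 76.995 mm/month

77.0 mm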